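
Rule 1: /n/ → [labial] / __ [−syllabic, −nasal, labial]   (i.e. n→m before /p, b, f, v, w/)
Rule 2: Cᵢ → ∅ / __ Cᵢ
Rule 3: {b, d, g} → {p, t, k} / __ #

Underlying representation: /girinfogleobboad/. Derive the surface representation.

girimfogleoboat

Rule 1 (nasal place assimilation): /n/ precedes the labial consonant /f/, so it assimilates in place to [m]. /girinfogleobboad/ → girimfogleobboad.
Rule 2 (degemination): /bb/ is a geminate; the first /b/ deletes. /girimfogleobboad/ → girimfogleoboad.
Rule 3 (final devoicing): /d/ is a voiced stop in word-final position, so it devoices to [t]. /girimfogleoboad/ → girimfogleoboat.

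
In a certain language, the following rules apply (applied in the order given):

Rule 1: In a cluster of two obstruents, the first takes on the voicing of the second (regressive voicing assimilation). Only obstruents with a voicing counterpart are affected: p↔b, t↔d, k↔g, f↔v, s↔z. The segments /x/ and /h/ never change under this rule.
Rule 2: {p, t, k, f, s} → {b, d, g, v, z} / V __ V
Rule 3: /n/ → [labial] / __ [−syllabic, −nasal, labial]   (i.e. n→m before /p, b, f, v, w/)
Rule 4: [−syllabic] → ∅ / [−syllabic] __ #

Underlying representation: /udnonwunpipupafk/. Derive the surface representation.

Rule 1 (regressive voicing assimilation): no segment meets the environment; /udnonwunpipupafk/ is unchanged.
Rule 2 (intervocalic voicing): /p/ is a voiceless obstruent between vowels /i/ and /u/, so it voices to [b]. /p/ is a voiceless obstruent between vowels /u/ and /a/, so it voices to [b]. /udnonwunpipupafk/ → udnonwunpibubafk.
Rule 3 (nasal place assimilation): /n/ precedes the labial consonant /w/, so it assimilates in place to [m]. /n/ precedes the labial consonant /p/, so it assimilates in place to [m]. /udnonwunpibubafk/ → udnomwumpibubafk.
Rule 4 (final cluster simplification): /k/ is the second consonant of a word-final cluster /fk/, so it deletes. /udnomwumpibubafk/ → udnomwumpibubaf.

udnomwumpibubaf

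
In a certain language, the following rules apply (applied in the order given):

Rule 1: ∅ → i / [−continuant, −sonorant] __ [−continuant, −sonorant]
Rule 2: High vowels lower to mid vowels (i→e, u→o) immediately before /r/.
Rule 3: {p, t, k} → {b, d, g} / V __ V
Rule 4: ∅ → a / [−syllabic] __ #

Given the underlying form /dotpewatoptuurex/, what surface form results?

dodibewadobiduorexa

Rule 1 (stop-cluster i-epenthesis): /t/ and /p/ form a stop–stop cluster, so [i] is inserted between them. /p/ and /t/ form a stop–stop cluster, so [i] is inserted between them. /dotpewatoptuurex/ → dotipewatopituurex.
Rule 2 (pre-rhotic lowering): /u/ is a high vowel immediately before /r/, so it lowers to [o]. /dotipewatopituurex/ → dotipewatopituorex.
Rule 3 (intervocalic voicing): /t/ is a voiceless stop between vowels /o/ and /i/, so it voices to [d]. /p/ is a voiceless stop between vowels /i/ and /e/, so it voices to [b]. /t/ is a voiceless stop between vowels /a/ and /o/, so it voices to [d]. /p/ is a voiceless stop between vowels /o/ and /i/, so it voices to [b]. /t/ is a voiceless stop between vowels /i/ and /u/, so it voices to [d]. /dotipewatopituorex/ → dodibewadobiduorex.
Rule 4 (final a-epenthesis): the form ends in the consonant /x/, so [a] is inserted word-finally. /dodibewadobiduorex/ → dodibewadobiduorexa.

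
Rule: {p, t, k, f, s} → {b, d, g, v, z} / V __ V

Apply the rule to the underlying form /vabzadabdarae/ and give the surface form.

vabzadabdarae

No segment of /vabzadabdarae/ meets the structural description of the rule, so the form surfaces unchanged.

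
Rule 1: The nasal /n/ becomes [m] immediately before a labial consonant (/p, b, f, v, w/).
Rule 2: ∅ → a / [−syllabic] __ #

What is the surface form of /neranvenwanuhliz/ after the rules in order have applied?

neramvemwanuhliza

Rule 1 (nasal place assimilation): /n/ precedes the labial consonant /v/, so it assimilates in place to [m]. /n/ precedes the labial consonant /w/, so it assimilates in place to [m]. /neranvenwanuhliz/ → neramvemwanuhliz.
Rule 2 (final a-epenthesis): the form ends in the consonant /z/, so [a] is inserted word-finally. /neramvemwanuhliz/ → neramvemwanuhliza.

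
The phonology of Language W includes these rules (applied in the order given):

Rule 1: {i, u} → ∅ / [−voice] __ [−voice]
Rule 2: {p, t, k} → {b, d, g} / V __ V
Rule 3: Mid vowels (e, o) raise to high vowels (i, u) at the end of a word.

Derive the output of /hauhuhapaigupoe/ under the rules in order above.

hauhhabaiguboi

Rule 1 (high vowel syncope): /u/ is a high vowel flanked by voiceless consonants /h/ and /h/, so it deletes. /hauhuhapaigupoe/ → hauhhapaigupoe.
Rule 2 (intervocalic voicing): /p/ is a voiceless stop between vowels /a/ and /a/, so it voices to [b]. /p/ is a voiceless stop between vowels /u/ and /o/, so it voices to [b]. /hauhhapaigupoe/ → hauhhabaiguboe.
Rule 3 (final vowel raising): /e/ is a mid vowel in word-final position, so it raises to [i]. /hauhhabaiguboe/ → hauhhabaiguboi.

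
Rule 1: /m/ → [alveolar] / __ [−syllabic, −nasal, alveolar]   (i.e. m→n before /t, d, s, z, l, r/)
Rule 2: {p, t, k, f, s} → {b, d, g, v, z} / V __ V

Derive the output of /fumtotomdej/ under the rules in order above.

funtodondej

Rule 1 (nasal place assimilation): /m/ precedes the alveolar consonant /t/, so it assimilates in place to [n]. /m/ precedes the alveolar consonant /d/, so it assimilates in place to [n]. /fumtotomdej/ → funtotondej.
Rule 2 (intervocalic voicing): /t/ is a voiceless obstruent between vowels /o/ and /o/, so it voices to [d]. /funtotondej/ → funtodondej.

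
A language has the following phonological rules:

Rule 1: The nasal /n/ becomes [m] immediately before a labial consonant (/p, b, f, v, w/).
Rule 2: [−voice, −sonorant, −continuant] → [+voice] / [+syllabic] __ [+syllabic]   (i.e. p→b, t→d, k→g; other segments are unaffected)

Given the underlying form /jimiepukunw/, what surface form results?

Rule 1 (nasal place assimilation): /n/ precedes the labial consonant /w/, so it assimilates in place to [m]. /jimiepukunw/ → jimiepukumw.
Rule 2 (intervocalic voicing): /p/ is a voiceless stop between vowels /e/ and /u/, so it voices to [b]. /k/ is a voiceless stop between vowels /u/ and /u/, so it voices to [g]. /jimiepukumw/ → jimiebugumw.

jimiebugumw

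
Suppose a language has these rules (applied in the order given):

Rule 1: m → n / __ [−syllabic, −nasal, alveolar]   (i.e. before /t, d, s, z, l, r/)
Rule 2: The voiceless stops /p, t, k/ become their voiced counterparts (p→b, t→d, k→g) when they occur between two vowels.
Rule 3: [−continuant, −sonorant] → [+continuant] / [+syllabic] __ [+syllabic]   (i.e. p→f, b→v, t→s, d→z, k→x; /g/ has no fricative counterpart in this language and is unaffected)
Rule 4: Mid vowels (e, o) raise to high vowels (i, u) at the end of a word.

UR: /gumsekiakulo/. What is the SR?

Rule 1 (nasal place assimilation): /m/ precedes the alveolar consonant /s/, so it assimilates in place to [n]. /gumsekiakulo/ → gunsekiakulo.
Rule 2 (intervocalic voicing): /k/ is a voiceless stop between vowels /e/ and /i/, so it voices to [g]. /k/ is a voiceless stop between vowels /a/ and /u/, so it voices to [g]. /gunsekiakulo/ → gunsegiagulo.
Rule 3 (intervocalic spirantization): no segment meets the environment; /gunsegiagulo/ is unchanged.
Rule 4 (final vowel raising): /o/ is a mid vowel in word-final position, so it raises to [u]. /gunsegiagulo/ → gunsegiagulu.

gunsegiagulu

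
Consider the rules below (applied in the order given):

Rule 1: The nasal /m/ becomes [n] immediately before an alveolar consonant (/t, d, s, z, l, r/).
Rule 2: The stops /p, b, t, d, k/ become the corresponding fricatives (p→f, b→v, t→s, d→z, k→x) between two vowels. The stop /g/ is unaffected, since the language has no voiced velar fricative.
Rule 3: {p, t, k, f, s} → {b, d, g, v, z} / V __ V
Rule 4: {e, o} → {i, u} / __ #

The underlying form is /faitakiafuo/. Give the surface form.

Rule 1 (nasal place assimilation): no segment meets the environment; /faitakiafuo/ is unchanged.
Rule 2 (intervocalic spirantization): /t/ is a stop between vowels /i/ and /a/, so it spirantizes to the fricative [s]. /k/ is a stop between vowels /a/ and /i/, so it spirantizes to the fricative [x]. /faitakiafuo/ → faisaxiafuo.
Rule 3 (intervocalic voicing): /s/ is a voiceless obstruent between vowels /i/ and /a/, so it voices to [z]. /f/ is a voiceless obstruent between vowels /a/ and /u/, so it voices to [v]. /faisaxiafuo/ → faizaxiavuo.
Rule 4 (final vowel raising): /o/ is a mid vowel in word-final position, so it raises to [u]. /faizaxiavuo/ → faizaxiavuu.

faizaxiavuu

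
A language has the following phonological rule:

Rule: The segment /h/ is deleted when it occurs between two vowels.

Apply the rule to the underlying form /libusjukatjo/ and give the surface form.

No segment of /libusjukatjo/ meets the structural description of the rule, so the form surfaces unchanged.

libusjukatjo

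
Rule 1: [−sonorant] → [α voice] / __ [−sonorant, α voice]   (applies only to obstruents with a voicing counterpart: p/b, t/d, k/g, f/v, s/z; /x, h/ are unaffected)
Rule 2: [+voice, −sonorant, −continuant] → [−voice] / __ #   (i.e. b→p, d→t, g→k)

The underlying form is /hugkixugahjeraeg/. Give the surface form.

hukkixugahjeraek

Rule 1 (regressive voicing assimilation): /g/ precedes the voiceless obstruent /k/, so it devoices to [k] by assimilation. /hugkixugahjeraeg/ → hukkixugahjeraeg.
Rule 2 (final devoicing): /g/ is a voiced stop in word-final position, so it devoices to [k]. /hukkixugahjeraeg/ → hukkixugahjeraek.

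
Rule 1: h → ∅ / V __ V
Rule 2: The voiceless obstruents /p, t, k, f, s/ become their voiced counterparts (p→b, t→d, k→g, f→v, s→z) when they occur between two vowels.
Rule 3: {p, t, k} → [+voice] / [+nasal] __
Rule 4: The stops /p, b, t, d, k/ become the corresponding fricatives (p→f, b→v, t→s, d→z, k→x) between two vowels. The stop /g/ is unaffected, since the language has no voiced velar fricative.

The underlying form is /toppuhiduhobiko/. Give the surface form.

toppuizuovigo

Rule 1 (intervocalic h-deletion): /h/ occurs between vowels /u/ and /i/, so it deletes. /h/ occurs between vowels /u/ and /o/, so it deletes. /toppuhiduhobiko/ → toppuiduobiko.
Rule 2 (intervocalic voicing): /k/ is a voiceless obstruent between vowels /i/ and /o/, so it voices to [g]. /toppuiduobiko/ → toppuiduobigo.
Rule 3 (post-nasal voicing): no segment meets the environment; /toppuiduobigo/ is unchanged.
Rule 4 (intervocalic spirantization): /d/ is a stop between vowels /i/ and /u/, so it spirantizes to the fricative [z]. /b/ is a stop between vowels /o/ and /i/, so it spirantizes to the fricative [v]. /toppuiduobigo/ → toppuizuovigo.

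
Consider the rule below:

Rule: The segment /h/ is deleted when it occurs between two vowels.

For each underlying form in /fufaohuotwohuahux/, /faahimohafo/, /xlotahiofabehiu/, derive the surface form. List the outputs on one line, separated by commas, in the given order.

fufaouotwouaux, faaimoafo, xlotaiofabeiu

/fufaohuotwohuahux/: /h/ occurs between vowels /o/ and /u/, so it deletes. /h/ occurs between vowels /o/ and /u/, so it deletes. /h/ occurs between vowels /a/ and /u/, so it deletes. → [fufaouotwouaux].
/faahimohafo/: /h/ occurs between vowels /a/ and /i/, so it deletes. /h/ occurs between vowels /o/ and /a/, so it deletes. → [faaimoafo].
/xlotahiofabehiu/: /h/ occurs between vowels /a/ and /i/, so it deletes. /h/ occurs between vowels /e/ and /i/, so it deletes. → [xlotaiofabeiu].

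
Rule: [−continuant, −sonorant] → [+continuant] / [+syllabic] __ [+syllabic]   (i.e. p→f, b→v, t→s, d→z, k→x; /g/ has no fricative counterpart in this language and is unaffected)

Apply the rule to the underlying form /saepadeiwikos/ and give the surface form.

/p/ is a stop between vowels /e/ and /a/, so it spirantizes to the fricative [f].
/d/ is a stop between vowels /a/ and /e/, so it spirantizes to the fricative [z].
/k/ is a stop between vowels /i/ and /o/, so it spirantizes to the fricative [x].
Surface form: [saefazeiwixos].

saefazeiwixos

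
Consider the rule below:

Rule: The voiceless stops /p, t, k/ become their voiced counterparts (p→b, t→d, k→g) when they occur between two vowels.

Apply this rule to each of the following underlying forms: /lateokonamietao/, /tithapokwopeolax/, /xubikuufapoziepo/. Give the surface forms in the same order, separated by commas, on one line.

ladeogonamiedao, tithabokwobeolax, xubiguufaboziebo

/lateokonamietao/: /t/ is a voiceless stop between vowels /a/ and /e/, so it voices to [d]. /k/ is a voiceless stop between vowels /o/ and /o/, so it voices to [g]. /t/ is a voiceless stop between vowels /e/ and /a/, so it voices to [d]. → [ladeogonamiedao].
/tithapokwopeolax/: /p/ is a voiceless stop between vowels /a/ and /o/, so it voices to [b]. /p/ is a voiceless stop between vowels /o/ and /e/, so it voices to [b]. → [tithabokwobeolax].
/xubikuufapoziepo/: /k/ is a voiceless stop between vowels /i/ and /u/, so it voices to [g]. /p/ is a voiceless stop between vowels /a/ and /o/, so it voices to [b]. /p/ is a voiceless stop between vowels /e/ and /o/, so it voices to [b]. → [xubiguufaboziebo].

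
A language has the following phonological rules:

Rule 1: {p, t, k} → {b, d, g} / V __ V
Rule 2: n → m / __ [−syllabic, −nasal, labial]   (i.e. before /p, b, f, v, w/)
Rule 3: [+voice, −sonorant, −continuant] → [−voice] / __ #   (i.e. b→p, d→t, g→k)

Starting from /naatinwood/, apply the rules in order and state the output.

Rule 1 (intervocalic voicing): /t/ is a voiceless stop between vowels /a/ and /i/, so it voices to [d]. /naatinwood/ → naadinwood.
Rule 2 (nasal place assimilation): /n/ precedes the labial consonant /w/, so it assimilates in place to [m]. /naadinwood/ → naadimwood.
Rule 3 (final devoicing): /d/ is a voiced stop in word-final position, so it devoices to [t]. /naadimwood/ → naadimwoot.

naadimwoot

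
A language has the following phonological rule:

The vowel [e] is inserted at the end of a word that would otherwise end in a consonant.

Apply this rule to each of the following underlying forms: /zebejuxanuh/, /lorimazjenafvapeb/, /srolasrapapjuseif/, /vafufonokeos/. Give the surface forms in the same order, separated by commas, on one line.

/zebejuxanuh/: the form ends in the consonant /h/, so [e] is inserted word-finally. → [zebejuxanuhe].
/lorimazjenafvapeb/: the form ends in the consonant /b/, so [e] is inserted word-finally. → [lorimazjenafvapebe].
/srolasrapapjuseif/: the form ends in the consonant /f/, so [e] is inserted word-finally. → [srolasrapapjuseife].
/vafufonokeos/: the form ends in the consonant /s/, so [e] is inserted word-finally. → [vafufonokeose].

zebejuxanuhe, lorimazjenafvapebe, srolasrapapjuseife, vafufonokeose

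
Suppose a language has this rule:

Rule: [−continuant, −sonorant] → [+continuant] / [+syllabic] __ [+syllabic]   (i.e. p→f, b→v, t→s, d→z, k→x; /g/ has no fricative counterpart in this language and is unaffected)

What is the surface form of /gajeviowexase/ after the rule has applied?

No segment of /gajeviowexase/ meets the structural description of the rule, so the form surfaces unchanged.

gajeviowexase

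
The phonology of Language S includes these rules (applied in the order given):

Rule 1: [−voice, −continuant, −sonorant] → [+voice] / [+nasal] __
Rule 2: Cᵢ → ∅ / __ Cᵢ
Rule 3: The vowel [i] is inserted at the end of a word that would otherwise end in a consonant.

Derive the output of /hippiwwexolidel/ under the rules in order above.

Rule 1 (post-nasal voicing): no segment meets the environment; /hippiwwexolidel/ is unchanged.
Rule 2 (degemination): /pp/ is a geminate; the first /p/ deletes. /ww/ is a geminate; the first /w/ deletes. /hippiwwexolidel/ → hipiwexolidel.
Rule 3 (final i-epenthesis): the form ends in the consonant /l/, so [i] is inserted word-finally. /hipiwexolidel/ → hipiwexolideli.

hipiwexolideli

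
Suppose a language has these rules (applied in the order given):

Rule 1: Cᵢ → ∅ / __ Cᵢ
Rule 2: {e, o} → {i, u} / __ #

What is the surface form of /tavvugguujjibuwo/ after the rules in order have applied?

Rule 1 (degemination): /vv/ is a geminate; the first /v/ deletes. /gg/ is a geminate; the first /g/ deletes. /jj/ is a geminate; the first /j/ deletes. /tavvugguujjibuwo/ → tavuguujibuwo.
Rule 2 (final vowel raising): /o/ is a mid vowel in word-final position, so it raises to [u]. /tavuguujibuwo/ → tavuguujibuwu.

tavuguujibuwu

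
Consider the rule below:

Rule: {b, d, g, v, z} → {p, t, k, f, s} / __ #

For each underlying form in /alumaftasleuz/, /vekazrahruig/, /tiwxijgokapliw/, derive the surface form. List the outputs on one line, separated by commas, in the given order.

alumaftasleus, vekazrahruik, tiwxijgokapliw

/alumaftasleuz/: /z/ is a voiced obstruent in word-final position, so it devoices to [s]. → [alumaftasleus].
/vekazrahruig/: /g/ is a voiced obstruent in word-final position, so it devoices to [k]. → [vekazrahruik].
/tiwxijgokapliw/: the rule's environment is not met; surfaces unchanged as [tiwxijgokapliw].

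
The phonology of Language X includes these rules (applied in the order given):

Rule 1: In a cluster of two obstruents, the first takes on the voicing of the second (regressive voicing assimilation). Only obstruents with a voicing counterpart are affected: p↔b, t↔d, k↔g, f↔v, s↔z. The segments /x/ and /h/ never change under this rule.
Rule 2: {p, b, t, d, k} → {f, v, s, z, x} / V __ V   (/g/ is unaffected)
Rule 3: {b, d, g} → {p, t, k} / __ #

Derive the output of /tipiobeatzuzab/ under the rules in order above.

tifioveadzuzap

Rule 1 (regressive voicing assimilation): /t/ precedes the voiced obstruent /z/, so it voices to [d] by assimilation. /tipiobeatzuzab/ → tipiobeadzuzab.
Rule 2 (intervocalic spirantization): /p/ is a stop between vowels /i/ and /i/, so it spirantizes to the fricative [f]. /b/ is a stop between vowels /o/ and /e/, so it spirantizes to the fricative [v]. /tipiobeadzuzab/ → tifioveadzuzab.
Rule 3 (final devoicing): /b/ is a voiced stop in word-final position, so it devoices to [p]. /tifioveadzuzab/ → tifioveadzuzap.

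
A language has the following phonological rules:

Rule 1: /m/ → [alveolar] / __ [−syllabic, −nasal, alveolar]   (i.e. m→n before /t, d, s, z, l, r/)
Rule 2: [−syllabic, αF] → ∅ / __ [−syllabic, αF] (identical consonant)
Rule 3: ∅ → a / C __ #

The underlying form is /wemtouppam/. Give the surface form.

wentoupama

Rule 1 (nasal place assimilation): /m/ precedes the alveolar consonant /t/, so it assimilates in place to [n]. /wemtouppam/ → wentouppam.
Rule 2 (degemination): /pp/ is a geminate; the first /p/ deletes. /wentouppam/ → wentoupam.
Rule 3 (final a-epenthesis): the form ends in the consonant /m/, so [a] is inserted word-finally. /wentoupam/ → wentoupama.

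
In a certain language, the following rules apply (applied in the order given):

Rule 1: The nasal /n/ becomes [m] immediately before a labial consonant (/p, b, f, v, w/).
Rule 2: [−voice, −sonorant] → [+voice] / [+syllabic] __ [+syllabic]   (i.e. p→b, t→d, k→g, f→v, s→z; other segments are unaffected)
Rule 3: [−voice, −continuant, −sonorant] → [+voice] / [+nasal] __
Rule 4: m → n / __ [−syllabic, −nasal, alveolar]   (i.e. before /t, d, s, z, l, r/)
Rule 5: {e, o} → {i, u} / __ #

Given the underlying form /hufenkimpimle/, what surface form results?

Rule 1 (nasal place assimilation): no segment meets the environment; /hufenkimpimle/ is unchanged.
Rule 2 (intervocalic voicing): /f/ is a voiceless obstruent between vowels /u/ and /e/, so it voices to [v]. /hufenkimpimle/ → huvenkimpimle.
Rule 3 (post-nasal voicing): /k/ is a voiceless stop immediately after the nasal /n/, so it voices to [g]. /p/ is a voiceless stop immediately after the nasal /m/, so it voices to [b]. /huvenkimpimle/ → huvengimbimle.
Rule 4 (nasal place assimilation): /m/ precedes the alveolar consonant /l/, so it assimilates in place to [n]. /huvengimbimle/ → huvengimbinle.
Rule 5 (final vowel raising): /e/ is a mid vowel in word-final position, so it raises to [i]. /huvengimbinle/ → huvengimbinli.

huvengimbinli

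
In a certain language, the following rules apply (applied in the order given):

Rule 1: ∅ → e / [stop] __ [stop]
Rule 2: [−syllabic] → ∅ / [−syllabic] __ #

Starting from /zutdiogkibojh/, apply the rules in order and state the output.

Rule 1 (stop-cluster e-epenthesis): /t/ and /d/ form a stop–stop cluster, so [e] is inserted between them. /g/ and /k/ form a stop–stop cluster, so [e] is inserted between them. /zutdiogkibojh/ → zutediogekibojh.
Rule 2 (final cluster simplification): /h/ is the second consonant of a word-final cluster /jh/, so it deletes. /zutediogekibojh/ → zutediogekiboj.

zutediogekiboj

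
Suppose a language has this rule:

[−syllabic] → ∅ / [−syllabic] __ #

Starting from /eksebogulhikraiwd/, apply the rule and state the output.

/d/ is the second consonant of a word-final cluster /wd/, so it deletes.
The other instances of /k/, /s/, /b/, /g/, /l/, /h/, /r/, /w/ do not occur in the required environment and remain unchanged.
Surface form: [eksebogulhikraiw].

eksebogulhikraiw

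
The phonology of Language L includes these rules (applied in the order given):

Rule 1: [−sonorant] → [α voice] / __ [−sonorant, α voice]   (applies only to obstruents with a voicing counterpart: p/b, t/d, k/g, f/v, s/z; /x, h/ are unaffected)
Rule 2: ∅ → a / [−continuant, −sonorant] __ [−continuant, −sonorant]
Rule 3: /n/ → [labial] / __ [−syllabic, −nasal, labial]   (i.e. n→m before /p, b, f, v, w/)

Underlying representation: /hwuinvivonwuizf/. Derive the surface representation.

Rule 1 (regressive voicing assimilation): /z/ precedes the voiceless obstruent /f/, so it devoices to [s] by assimilation. /hwuinvivonwuizf/ → hwuinvivonwuisf.
Rule 2 (stop-cluster a-epenthesis): no segment meets the environment; /hwuinvivonwuisf/ is unchanged.
Rule 3 (nasal place assimilation): /n/ precedes the labial consonant /v/, so it assimilates in place to [m]. /n/ precedes the labial consonant /w/, so it assimilates in place to [m]. /hwuinvivonwuisf/ → hwuimvivomwuisf.

hwuimvivomwuisf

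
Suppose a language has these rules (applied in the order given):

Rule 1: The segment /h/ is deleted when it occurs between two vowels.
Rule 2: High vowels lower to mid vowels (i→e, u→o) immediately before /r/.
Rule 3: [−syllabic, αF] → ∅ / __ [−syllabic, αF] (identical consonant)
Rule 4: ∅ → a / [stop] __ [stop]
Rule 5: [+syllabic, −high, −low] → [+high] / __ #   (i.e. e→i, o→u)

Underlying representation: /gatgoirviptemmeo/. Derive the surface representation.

gatagoervipatemeu

Rule 1 (intervocalic h-deletion): no segment meets the environment; /gatgoirviptemmeo/ is unchanged.
Rule 2 (pre-rhotic lowering): /i/ is a high vowel immediately before /r/, so it lowers to [e]. /gatgoirviptemmeo/ → gatgoerviptemmeo.
Rule 3 (degemination): /mm/ is a geminate; the first /m/ deletes. /gatgoerviptemmeo/ → gatgoerviptemeo.
Rule 4 (stop-cluster a-epenthesis): /t/ and /g/ form a stop–stop cluster, so [a] is inserted between them. /p/ and /t/ form a stop–stop cluster, so [a] is inserted between them. /gatgoerviptemeo/ → gatagoervipatemeo.
Rule 5 (final vowel raising): /o/ is a mid vowel in word-final position, so it raises to [u]. /gatagoervipatemeo/ → gatagoervipatemeu.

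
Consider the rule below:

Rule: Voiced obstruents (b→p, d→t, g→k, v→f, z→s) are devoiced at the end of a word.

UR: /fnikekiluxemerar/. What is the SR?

No segment of /fnikekiluxemerar/ meets the structural description of the rule, so the form surfaces unchanged.

fnikekiluxemerar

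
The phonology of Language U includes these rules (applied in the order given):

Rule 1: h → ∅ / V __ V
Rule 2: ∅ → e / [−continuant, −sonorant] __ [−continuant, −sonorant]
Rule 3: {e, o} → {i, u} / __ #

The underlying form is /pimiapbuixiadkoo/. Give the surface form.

Rule 1 (intervocalic h-deletion): no segment meets the environment; /pimiapbuixiadkoo/ is unchanged.
Rule 2 (stop-cluster e-epenthesis): /p/ and /b/ form a stop–stop cluster, so [e] is inserted between them. /d/ and /k/ form a stop–stop cluster, so [e] is inserted between them. /pimiapbuixiadkoo/ → pimiapebuixiadekoo.
Rule 3 (final vowel raising): /o/ is a mid vowel in word-final position, so it raises to [u]. /pimiapebuixiadekoo/ → pimiapebuixiadekou.

pimiapebuixiadekou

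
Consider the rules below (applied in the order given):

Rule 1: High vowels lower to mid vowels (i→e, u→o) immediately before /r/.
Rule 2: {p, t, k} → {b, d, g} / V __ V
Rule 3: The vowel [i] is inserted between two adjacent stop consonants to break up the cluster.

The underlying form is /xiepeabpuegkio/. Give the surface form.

Rule 1 (pre-rhotic lowering): no segment meets the environment; /xiepeabpuegkio/ is unchanged.
Rule 2 (intervocalic voicing): /p/ is a voiceless stop between vowels /e/ and /e/, so it voices to [b]. /xiepeabpuegkio/ → xiebeabpuegkio.
Rule 3 (stop-cluster i-epenthesis): /b/ and /p/ form a stop–stop cluster, so [i] is inserted between them. /g/ and /k/ form a stop–stop cluster, so [i] is inserted between them. /xiebeabpuegkio/ → xiebeabipuegikio.

xiebeabipuegikio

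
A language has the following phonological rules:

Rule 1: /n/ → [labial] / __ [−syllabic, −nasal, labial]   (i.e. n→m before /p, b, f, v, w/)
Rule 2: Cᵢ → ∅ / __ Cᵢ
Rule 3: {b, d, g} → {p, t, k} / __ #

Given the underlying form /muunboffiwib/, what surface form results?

muumbofiwip

Rule 1 (nasal place assimilation): /n/ precedes the labial consonant /b/, so it assimilates in place to [m]. /muunboffiwib/ → muumboffiwib.
Rule 2 (degemination): /ff/ is a geminate; the first /f/ deletes. /muumboffiwib/ → muumbofiwib.
Rule 3 (final devoicing): /b/ is a voiced stop in word-final position, so it devoices to [p]. /muumbofiwib/ → muumbofiwip.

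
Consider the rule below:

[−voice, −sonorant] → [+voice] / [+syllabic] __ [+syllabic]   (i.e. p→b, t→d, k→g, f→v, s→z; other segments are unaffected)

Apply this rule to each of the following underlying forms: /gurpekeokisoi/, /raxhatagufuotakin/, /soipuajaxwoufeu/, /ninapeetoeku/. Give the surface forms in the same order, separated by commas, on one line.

gurpegeogizoi, raxhadaguvuodagin, soibuajaxwouveu, ninabeedoegu

/gurpekeokisoi/: /k/ is a voiceless obstruent between vowels /e/ and /e/, so it voices to [g]. /k/ is a voiceless obstruent between vowels /o/ and /i/, so it voices to [g]. /s/ is a voiceless obstruent between vowels /i/ and /o/, so it voices to [z]. → [gurpegeogizoi].
/raxhatagufuotakin/: /t/ is a voiceless obstruent between vowels /a/ and /a/, so it voices to [d]. /f/ is a voiceless obstruent between vowels /u/ and /u/, so it voices to [v]. /t/ is a voiceless obstruent between vowels /o/ and /a/, so it voices to [d]. /k/ is a voiceless obstruent between vowels /a/ and /i/, so it voices to [g]. → [raxhadaguvuodagin].
/soipuajaxwoufeu/: /p/ is a voiceless obstruent between vowels /i/ and /u/, so it voices to [b]. /f/ is a voiceless obstruent between vowels /u/ and /e/, so it voices to [v]. → [soibuajaxwouveu].
/ninapeetoeku/: /p/ is a voiceless obstruent between vowels /a/ and /e/, so it voices to [b]. /t/ is a voiceless obstruent between vowels /e/ and /o/, so it voices to [d]. /k/ is a voiceless obstruent between vowels /e/ and /u/, so it voices to [g]. → [ninabeedoegu].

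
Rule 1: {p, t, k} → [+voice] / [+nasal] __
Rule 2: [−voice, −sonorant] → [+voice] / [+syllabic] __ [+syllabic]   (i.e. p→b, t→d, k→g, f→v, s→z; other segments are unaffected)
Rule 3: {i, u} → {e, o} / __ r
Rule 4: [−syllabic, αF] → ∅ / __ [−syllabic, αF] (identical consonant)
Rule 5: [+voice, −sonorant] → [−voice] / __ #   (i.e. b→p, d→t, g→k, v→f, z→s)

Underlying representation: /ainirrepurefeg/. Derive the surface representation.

ainereborevek

Rule 1 (post-nasal voicing): no segment meets the environment; /ainirrepurefeg/ is unchanged.
Rule 2 (intervocalic voicing): /p/ is a voiceless obstruent between vowels /e/ and /u/, so it voices to [b]. /f/ is a voiceless obstruent between vowels /e/ and /e/, so it voices to [v]. /ainirrepurefeg/ → ainirrebureveg.
Rule 3 (pre-rhotic lowering): /i/ is a high vowel immediately before /r/, so it lowers to [e]. /u/ is a high vowel immediately before /r/, so it lowers to [o]. /ainirrebureveg/ → ainerreboreveg.
Rule 4 (degemination): /rr/ is a geminate; the first /r/ deletes. /ainerreboreveg/ → ainereboreveg.
Rule 5 (final devoicing): /g/ is a voiced obstruent in word-final position, so it devoices to [k]. /ainereboreveg/ → ainereborevek.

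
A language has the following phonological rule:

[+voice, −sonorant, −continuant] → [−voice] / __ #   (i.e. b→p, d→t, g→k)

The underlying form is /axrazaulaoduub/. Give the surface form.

axrazaulaoduup

/b/ is a voiced stop in word-final position, so it devoices to [p].
The other instance of /d/ does not occur in the required environment and remains unchanged.
Surface form: [axrazaulaoduup].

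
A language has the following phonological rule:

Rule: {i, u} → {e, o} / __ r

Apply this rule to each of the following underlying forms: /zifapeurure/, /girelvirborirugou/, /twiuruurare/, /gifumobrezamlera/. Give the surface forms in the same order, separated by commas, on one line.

/zifapeurure/: /u/ is a high vowel immediately before /r/, so it lowers to [o]. /u/ is a high vowel immediately before /r/, so it lowers to [o]. → [zifapeorore].
/girelvirborirugou/: /i/ is a high vowel immediately before /r/, so it lowers to [e]. /i/ is a high vowel immediately before /r/, so it lowers to [e]. /i/ is a high vowel immediately before /r/, so it lowers to [e]. → [gerelverborerugou].
/twiuruurare/: /u/ is a high vowel immediately before /r/, so it lowers to [o]. /u/ is a high vowel immediately before /r/, so it lowers to [o]. → [twioruorare].
/gifumobrezamlera/: the rule's environment is not met; surfaces unchanged as [gifumobrezamlera].

zifapeorore, gerelverborerugou, twioruorare, gifumobrezamlera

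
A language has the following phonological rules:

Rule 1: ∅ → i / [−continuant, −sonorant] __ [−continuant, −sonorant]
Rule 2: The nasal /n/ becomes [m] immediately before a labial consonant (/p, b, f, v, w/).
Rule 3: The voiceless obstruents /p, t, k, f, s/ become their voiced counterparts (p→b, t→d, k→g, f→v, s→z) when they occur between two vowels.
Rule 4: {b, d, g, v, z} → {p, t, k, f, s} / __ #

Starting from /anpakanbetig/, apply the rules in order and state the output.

ampagambedik

Rule 1 (stop-cluster i-epenthesis): no segment meets the environment; /anpakanbetig/ is unchanged.
Rule 2 (nasal place assimilation): /n/ precedes the labial consonant /p/, so it assimilates in place to [m]. /n/ precedes the labial consonant /b/, so it assimilates in place to [m]. /anpakanbetig/ → ampakambetig.
Rule 3 (intervocalic voicing): /k/ is a voiceless obstruent between vowels /a/ and /a/, so it voices to [g]. /t/ is a voiceless obstruent between vowels /e/ and /i/, so it voices to [d]. /ampakambetig/ → ampagambedig.
Rule 4 (final devoicing): /g/ is a voiced obstruent in word-final position, so it devoices to [k]. /ampagambedig/ → ampagambedik.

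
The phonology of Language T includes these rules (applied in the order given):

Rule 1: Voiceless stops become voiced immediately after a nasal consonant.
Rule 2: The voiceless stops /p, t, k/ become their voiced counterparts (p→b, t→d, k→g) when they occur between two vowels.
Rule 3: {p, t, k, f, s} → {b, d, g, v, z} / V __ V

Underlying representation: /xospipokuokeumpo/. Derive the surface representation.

xospiboguogeumbo

Rule 1 (post-nasal voicing): /p/ is a voiceless stop immediately after the nasal /m/, so it voices to [b]. /xospipokuokeumpo/ → xospipokuokeumbo.
Rule 2 (intervocalic voicing): /p/ is a voiceless stop between vowels /i/ and /o/, so it voices to [b]. /k/ is a voiceless stop between vowels /o/ and /u/, so it voices to [g]. /k/ is a voiceless stop between vowels /o/ and /e/, so it voices to [g]. /xospipokuokeumbo/ → xospiboguogeumbo.
Rule 3 (intervocalic voicing): no segment meets the environment; /xospiboguogeumbo/ is unchanged.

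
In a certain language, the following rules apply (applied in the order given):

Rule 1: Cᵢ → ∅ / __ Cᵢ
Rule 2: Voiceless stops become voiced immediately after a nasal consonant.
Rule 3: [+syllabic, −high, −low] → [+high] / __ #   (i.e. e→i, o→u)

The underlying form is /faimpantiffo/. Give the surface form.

Rule 1 (degemination): /ff/ is a geminate; the first /f/ deletes. /faimpantiffo/ → faimpantifo.
Rule 2 (post-nasal voicing): /p/ is a voiceless stop immediately after the nasal /m/, so it voices to [b]. /t/ is a voiceless stop immediately after the nasal /n/, so it voices to [d]. /faimpantifo/ → faimbandifo.
Rule 3 (final vowel raising): /o/ is a mid vowel in word-final position, so it raises to [u]. /faimbandifo/ → faimbandifu.

faimbandifu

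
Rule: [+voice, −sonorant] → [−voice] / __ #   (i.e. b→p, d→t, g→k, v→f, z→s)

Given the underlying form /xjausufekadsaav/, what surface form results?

xjausufekadsaaf

/v/ is a voiced obstruent in word-final position, so it devoices to [f].
Surface form: [xjausufekadsaaf].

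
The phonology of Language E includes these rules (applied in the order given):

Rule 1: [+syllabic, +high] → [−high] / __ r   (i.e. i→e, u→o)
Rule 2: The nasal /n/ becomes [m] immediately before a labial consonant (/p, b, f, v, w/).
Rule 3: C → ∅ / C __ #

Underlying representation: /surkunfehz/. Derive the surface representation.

Rule 1 (pre-rhotic lowering): /u/ is a high vowel immediately before /r/, so it lowers to [o]. /surkunfehz/ → sorkunfehz.
Rule 2 (nasal place assimilation): /n/ precedes the labial consonant /f/, so it assimilates in place to [m]. /sorkunfehz/ → sorkumfehz.
Rule 3 (final cluster simplification): /z/ is the second consonant of a word-final cluster /hz/, so it deletes. /sorkumfehz/ → sorkumfeh.

sorkumfeh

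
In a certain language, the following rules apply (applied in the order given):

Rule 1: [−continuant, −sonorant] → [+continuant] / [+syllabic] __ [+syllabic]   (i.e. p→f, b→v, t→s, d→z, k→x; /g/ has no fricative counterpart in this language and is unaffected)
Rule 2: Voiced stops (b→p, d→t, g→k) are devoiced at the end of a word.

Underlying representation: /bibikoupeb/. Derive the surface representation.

Rule 1 (intervocalic spirantization): /b/ is a stop between vowels /i/ and /i/, so it spirantizes to the fricative [v]. /k/ is a stop between vowels /i/ and /o/, so it spirantizes to the fricative [x]. /p/ is a stop between vowels /u/ and /e/, so it spirantizes to the fricative [f]. /bibikoupeb/ → bivixoufeb.
Rule 2 (final devoicing): /b/ is a voiced stop in word-final position, so it devoices to [p]. /bivixoufeb/ → bivixoufep.

bivixoufep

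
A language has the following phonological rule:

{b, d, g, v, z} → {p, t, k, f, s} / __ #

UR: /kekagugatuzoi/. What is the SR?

kekagugatuzoi

No segment of /kekagugatuzoi/ meets the structural description of the rule, so the form surfaces unchanged.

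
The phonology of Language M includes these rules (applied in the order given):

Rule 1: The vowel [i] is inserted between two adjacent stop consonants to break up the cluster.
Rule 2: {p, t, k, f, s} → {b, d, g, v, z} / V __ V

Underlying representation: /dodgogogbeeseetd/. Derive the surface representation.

dodigogogibeezeedid

Rule 1 (stop-cluster i-epenthesis): /d/ and /g/ form a stop–stop cluster, so [i] is inserted between them. /g/ and /b/ form a stop–stop cluster, so [i] is inserted between them. /t/ and /d/ form a stop–stop cluster, so [i] is inserted between them. /dodgogogbeeseetd/ → dodigogogibeeseetid.
Rule 2 (intervocalic voicing): /s/ is a voiceless obstruent between vowels /e/ and /e/, so it voices to [z]. /t/ is a voiceless obstruent between vowels /e/ and /i/, so it voices to [d]. /dodigogogibeeseetid/ → dodigogogibeezeedid.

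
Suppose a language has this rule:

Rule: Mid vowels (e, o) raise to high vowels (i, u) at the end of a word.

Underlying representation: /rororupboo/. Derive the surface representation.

rororupbou

Scanning /rororupboo/: /o/ at position 2 is not in the conditioning environment; /o/ at position 4 is not in the conditioning environment; /o/ at position 9 is not in the conditioning environment; /o/ is a mid vowel in word-final position, so it raises to [u].
Result: [rororupbou].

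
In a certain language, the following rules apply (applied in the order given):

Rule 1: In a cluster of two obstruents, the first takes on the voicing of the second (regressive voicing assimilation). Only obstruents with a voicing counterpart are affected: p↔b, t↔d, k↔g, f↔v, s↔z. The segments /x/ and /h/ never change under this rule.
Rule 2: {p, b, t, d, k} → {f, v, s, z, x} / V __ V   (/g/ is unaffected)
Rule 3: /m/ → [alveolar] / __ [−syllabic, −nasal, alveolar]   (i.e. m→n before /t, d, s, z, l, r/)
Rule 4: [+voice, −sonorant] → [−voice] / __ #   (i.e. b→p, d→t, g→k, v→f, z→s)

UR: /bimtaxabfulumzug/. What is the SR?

bintaxapfulunzuk

Rule 1 (regressive voicing assimilation): /b/ precedes the voiceless obstruent /f/, so it devoices to [p] by assimilation. /bimtaxabfulumzug/ → bimtaxapfulumzug.
Rule 2 (intervocalic spirantization): no segment meets the environment; /bimtaxapfulumzug/ is unchanged.
Rule 3 (nasal place assimilation): /m/ precedes the alveolar consonant /t/, so it assimilates in place to [n]. /m/ precedes the alveolar consonant /z/, so it assimilates in place to [n]. /bimtaxapfulumzug/ → bintaxapfulunzug.
Rule 4 (final devoicing): /g/ is a voiced obstruent in word-final position, so it devoices to [k]. /bintaxapfulunzug/ → bintaxapfulunzuk.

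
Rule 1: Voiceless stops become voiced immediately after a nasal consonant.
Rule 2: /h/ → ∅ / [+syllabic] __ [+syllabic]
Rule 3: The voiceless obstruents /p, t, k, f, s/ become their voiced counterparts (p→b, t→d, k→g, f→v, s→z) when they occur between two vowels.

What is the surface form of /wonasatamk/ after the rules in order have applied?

Rule 1 (post-nasal voicing): /k/ is a voiceless stop immediately after the nasal /m/, so it voices to [g]. /wonasatamk/ → wonasatamg.
Rule 2 (intervocalic h-deletion): no segment meets the environment; /wonasatamg/ is unchanged.
Rule 3 (intervocalic voicing): /s/ is a voiceless obstruent between vowels /a/ and /a/, so it voices to [z]. /t/ is a voiceless obstruent between vowels /a/ and /a/, so it voices to [d]. /wonasatamg/ → wonazadamg.

wonazadamg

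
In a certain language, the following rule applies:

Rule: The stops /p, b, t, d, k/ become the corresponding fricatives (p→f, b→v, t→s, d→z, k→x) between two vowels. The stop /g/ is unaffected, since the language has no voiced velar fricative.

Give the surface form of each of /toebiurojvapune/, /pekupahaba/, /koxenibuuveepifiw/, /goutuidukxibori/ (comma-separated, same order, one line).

/toebiurojvapune/: /b/ is a stop between vowels /e/ and /i/, so it spirantizes to the fricative [v]. /p/ is a stop between vowels /a/ and /u/, so it spirantizes to the fricative [f]. → [toeviurojvafune].
/pekupahaba/: /k/ is a stop between vowels /e/ and /u/, so it spirantizes to the fricative [x]. /p/ is a stop between vowels /u/ and /a/, so it spirantizes to the fricative [f]. /b/ is a stop between vowels /a/ and /a/, so it spirantizes to the fricative [v]. → [pexufahava].
/koxenibuuveepifiw/: /b/ is a stop between vowels /i/ and /u/, so it spirantizes to the fricative [v]. /p/ is a stop between vowels /e/ and /i/, so it spirantizes to the fricative [f]. → [koxenivuuveefifiw].
/goutuidukxibori/: /t/ is a stop between vowels /u/ and /u/, so it spirantizes to the fricative [s]. /d/ is a stop between vowels /i/ and /u/, so it spirantizes to the fricative [z]. /b/ is a stop between vowels /i/ and /o/, so it spirantizes to the fricative [v]. → [gousuizukxivori].

toeviurojvafune, pexufahava, koxenivuuveefifiw, gousuizukxivori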